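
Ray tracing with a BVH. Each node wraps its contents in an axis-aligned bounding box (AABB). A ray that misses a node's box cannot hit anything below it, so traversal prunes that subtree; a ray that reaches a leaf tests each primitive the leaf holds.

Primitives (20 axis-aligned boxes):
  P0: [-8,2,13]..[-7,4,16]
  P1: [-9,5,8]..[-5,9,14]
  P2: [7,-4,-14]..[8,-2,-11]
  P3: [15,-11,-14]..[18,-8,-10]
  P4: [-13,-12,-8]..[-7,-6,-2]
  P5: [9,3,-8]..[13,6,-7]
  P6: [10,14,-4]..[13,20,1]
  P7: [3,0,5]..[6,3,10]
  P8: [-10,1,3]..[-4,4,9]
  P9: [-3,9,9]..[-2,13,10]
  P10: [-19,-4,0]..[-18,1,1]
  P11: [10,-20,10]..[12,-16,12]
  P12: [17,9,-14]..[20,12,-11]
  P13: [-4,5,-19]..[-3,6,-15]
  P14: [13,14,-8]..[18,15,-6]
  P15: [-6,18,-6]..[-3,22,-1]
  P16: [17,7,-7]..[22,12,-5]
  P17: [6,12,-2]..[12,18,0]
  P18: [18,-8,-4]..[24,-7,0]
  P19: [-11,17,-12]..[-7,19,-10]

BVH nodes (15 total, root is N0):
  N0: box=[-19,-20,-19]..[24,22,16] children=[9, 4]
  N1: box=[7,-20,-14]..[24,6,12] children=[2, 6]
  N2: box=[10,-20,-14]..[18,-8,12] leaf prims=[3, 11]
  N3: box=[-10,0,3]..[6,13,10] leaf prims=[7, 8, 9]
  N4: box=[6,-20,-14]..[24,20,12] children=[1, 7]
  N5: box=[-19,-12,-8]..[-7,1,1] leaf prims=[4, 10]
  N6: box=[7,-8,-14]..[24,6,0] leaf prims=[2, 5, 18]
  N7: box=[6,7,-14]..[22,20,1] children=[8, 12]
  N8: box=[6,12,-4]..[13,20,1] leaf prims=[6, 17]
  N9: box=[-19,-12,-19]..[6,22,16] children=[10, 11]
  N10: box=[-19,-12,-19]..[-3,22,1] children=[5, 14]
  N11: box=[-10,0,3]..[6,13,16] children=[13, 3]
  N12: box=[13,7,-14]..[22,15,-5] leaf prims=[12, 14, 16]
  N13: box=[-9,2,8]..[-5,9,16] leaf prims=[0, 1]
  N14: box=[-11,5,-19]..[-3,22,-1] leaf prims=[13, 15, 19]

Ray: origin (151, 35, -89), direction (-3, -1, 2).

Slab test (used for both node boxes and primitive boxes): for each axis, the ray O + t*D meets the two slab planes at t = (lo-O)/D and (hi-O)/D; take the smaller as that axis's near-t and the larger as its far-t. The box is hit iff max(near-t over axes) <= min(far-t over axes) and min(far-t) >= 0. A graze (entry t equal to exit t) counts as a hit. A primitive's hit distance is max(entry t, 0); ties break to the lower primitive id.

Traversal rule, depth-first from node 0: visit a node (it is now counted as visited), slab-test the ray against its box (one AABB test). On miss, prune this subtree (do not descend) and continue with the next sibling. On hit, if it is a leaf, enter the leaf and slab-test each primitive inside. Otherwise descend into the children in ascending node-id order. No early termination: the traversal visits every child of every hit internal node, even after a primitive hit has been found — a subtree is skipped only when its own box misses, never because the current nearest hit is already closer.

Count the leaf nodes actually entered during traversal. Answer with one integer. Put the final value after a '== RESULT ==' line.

Traverse from the root:
N0 x:[127/3,170/3] y:[13,55] z:[35,105/2] -> hit [127/3,105/2], descend [4, 9]
  N4 x:[127/3,145/3] y:[15,55] z:[75/2,101/2] -> hit [127/3,145/3], descend [1, 7]
    N1 x:[127/3,48] y:[29,55] z:[75/2,101/2] -> hit [127/3,48], descend [2, 6]
      N2 x:[133/3,47] y:[43,55] z:[75/2,101/2] -> hit [133/3,47] leaf, test {P3(miss), P11(miss)}
      N6 x:[127/3,48] y:[29,43] z:[75/2,89/2] -> hit [127/3,43] leaf, test {P2(miss), P5(miss), P18@t=85/2}
    N7 x:[43,145/3] y:[15,28] z:[75/2,45] -> miss, prune
  N9 x:[145/3,170/3] y:[13,47] z:[35,105/2] -> miss, prune

7 AABB tests over nodes [0, 4, 1, 2, 6, 7, 9]; 2 leaves entered; closest P18.

== RESULT ==
2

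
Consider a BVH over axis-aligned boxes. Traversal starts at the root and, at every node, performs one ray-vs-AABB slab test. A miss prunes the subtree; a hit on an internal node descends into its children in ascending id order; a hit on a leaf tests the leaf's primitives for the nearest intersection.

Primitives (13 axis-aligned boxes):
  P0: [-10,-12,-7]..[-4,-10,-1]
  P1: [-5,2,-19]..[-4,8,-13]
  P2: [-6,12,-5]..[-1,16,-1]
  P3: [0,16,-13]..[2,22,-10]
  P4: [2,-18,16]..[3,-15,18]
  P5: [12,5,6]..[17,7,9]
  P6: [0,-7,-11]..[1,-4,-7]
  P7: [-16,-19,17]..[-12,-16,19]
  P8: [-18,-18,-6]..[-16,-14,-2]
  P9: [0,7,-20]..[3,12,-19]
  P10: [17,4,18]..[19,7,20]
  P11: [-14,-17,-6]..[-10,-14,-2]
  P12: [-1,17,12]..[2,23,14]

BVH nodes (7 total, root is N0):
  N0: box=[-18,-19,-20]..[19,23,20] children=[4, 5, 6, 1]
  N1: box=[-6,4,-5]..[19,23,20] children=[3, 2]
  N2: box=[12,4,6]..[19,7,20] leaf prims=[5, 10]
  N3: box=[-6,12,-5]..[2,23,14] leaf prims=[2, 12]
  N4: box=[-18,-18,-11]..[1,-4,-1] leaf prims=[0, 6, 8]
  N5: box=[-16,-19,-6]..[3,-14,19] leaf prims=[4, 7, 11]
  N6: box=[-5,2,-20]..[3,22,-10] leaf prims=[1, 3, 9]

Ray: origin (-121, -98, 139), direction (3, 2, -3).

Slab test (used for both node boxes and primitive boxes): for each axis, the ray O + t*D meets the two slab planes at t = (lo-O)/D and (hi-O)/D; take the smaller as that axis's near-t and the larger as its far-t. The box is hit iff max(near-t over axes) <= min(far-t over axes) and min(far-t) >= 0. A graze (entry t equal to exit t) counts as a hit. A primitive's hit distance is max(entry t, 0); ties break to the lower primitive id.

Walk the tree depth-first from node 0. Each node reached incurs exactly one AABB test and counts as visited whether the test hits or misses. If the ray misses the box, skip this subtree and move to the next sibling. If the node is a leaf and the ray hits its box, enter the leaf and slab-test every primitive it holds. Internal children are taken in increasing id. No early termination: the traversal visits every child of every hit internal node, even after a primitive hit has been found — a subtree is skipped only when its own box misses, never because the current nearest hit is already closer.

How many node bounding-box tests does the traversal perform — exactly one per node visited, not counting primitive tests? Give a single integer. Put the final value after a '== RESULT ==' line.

Trace the traversal:
N0 x:[103/3,140/3] y:[79/2,121/2] z:[119/3,53] -> hit [119/3,140/3], descend [1, 4, 5, 6]
  N1 x:[115/3,140/3] y:[51,121/2] z:[119/3,48] -> miss, prune
  N4 x:[103/3,122/3] y:[40,47] z:[140/3,50] -> miss, prune
  N5 x:[35,124/3] y:[79/2,42] z:[40,145/3] -> hit [40,124/3] leaf, test {P4@t=41, P7(miss), P11(miss)}
  N6 x:[116/3,124/3] y:[50,60] z:[149/3,53] -> miss, prune

5 AABB tests over nodes [0, 1, 4, 5, 6]; 1 leaf entered; closest P4.

== RESULT ==
5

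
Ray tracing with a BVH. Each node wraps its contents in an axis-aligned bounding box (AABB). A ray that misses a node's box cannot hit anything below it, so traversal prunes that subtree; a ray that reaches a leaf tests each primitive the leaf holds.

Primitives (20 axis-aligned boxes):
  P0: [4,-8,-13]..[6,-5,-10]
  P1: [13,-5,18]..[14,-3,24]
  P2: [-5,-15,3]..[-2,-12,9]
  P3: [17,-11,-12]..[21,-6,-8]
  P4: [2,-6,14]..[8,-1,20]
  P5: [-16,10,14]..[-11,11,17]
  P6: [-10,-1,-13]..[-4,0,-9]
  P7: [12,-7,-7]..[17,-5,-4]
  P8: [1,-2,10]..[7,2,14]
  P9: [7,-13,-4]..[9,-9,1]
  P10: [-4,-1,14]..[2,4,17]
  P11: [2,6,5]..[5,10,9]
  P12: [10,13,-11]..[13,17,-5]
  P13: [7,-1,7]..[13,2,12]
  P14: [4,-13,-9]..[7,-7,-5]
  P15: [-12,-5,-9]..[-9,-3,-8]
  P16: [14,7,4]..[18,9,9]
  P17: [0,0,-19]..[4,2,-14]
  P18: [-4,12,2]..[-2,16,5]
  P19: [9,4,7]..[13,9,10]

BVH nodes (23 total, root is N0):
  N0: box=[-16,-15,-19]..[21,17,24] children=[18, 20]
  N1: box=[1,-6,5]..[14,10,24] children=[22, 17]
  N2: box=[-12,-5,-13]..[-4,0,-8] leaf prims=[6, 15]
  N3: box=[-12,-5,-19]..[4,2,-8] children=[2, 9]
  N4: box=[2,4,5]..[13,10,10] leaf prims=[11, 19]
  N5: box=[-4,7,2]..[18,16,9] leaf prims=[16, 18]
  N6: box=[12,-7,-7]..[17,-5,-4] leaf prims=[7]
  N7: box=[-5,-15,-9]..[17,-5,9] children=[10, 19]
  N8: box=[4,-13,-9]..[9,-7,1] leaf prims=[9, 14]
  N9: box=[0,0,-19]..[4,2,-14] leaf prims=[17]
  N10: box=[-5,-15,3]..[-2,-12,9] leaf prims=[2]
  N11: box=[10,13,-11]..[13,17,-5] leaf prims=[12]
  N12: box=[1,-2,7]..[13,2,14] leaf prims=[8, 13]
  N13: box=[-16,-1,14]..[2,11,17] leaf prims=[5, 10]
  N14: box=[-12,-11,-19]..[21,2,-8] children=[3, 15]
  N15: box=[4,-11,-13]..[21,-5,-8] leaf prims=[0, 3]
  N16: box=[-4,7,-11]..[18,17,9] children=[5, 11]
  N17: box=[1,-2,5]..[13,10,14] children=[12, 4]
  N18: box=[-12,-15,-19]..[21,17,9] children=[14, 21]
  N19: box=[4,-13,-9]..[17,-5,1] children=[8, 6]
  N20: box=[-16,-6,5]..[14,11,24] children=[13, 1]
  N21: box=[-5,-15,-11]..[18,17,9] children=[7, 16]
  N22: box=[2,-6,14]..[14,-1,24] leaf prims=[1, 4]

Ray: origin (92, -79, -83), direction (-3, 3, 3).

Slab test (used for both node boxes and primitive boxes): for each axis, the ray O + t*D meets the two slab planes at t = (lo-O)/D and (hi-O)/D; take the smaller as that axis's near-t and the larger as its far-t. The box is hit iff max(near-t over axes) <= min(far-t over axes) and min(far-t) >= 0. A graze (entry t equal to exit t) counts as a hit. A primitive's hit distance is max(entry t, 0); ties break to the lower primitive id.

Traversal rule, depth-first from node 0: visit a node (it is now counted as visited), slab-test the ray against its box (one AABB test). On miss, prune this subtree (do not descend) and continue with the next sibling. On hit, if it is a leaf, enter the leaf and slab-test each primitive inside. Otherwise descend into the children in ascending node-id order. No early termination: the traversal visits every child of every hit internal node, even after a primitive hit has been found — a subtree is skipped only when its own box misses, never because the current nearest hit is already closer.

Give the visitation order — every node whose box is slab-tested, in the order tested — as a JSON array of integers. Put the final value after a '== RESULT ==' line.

Walk:
N0 x:[71/3,36] y:[64/3,32] z:[64/3,107/3] -> hit [71/3,32], descend [18, 20]
  N18 x:[71/3,104/3] y:[64/3,32] z:[64/3,92/3] -> hit [71/3,92/3], descend [14, 21]
    N14 x:[71/3,104/3] y:[68/3,27] z:[64/3,25] -> hit [71/3,25], descend [3, 15]
      N3 x:[88/3,104/3] y:[74/3,27] z:[64/3,25] -> miss, prune
      N15 x:[71/3,88/3] y:[68/3,74/3] z:[70/3,25] -> hit [71/3,74/3] leaf, test {P0(miss), P3@t=71/3}
    N21 x:[74/3,97/3] y:[64/3,32] z:[24,92/3] -> hit [74/3,92/3], descend [7, 16]
      N7 x:[25,97/3] y:[64/3,74/3] z:[74/3,92/3] -> miss, prune
      N16 x:[74/3,32] y:[86/3,32] z:[24,92/3] -> hit [86/3,92/3], descend [5, 11]
        N5 x:[74/3,32] y:[86/3,95/3] z:[85/3,92/3] -> hit [86/3,92/3] leaf, test {P16(miss), P18(miss)}
        N11 x:[79/3,82/3] y:[92/3,32] z:[24,26] -> miss, prune
  N20 x:[26,36] y:[73/3,30] z:[88/3,107/3] -> hit [88/3,30], descend [1, 13]
    N1 x:[26,91/3] y:[73/3,89/3] z:[88/3,107/3] -> hit [88/3,89/3], descend [17, 22]
      N17 x:[79/3,91/3] y:[77/3,89/3] z:[88/3,97/3] -> hit [88/3,89/3], descend [4, 12]
        N4 x:[79/3,30] y:[83/3,89/3] z:[88/3,31] -> hit [88/3,89/3] leaf, test {P11@t=88/3, P19(miss)}
        N12 x:[79/3,91/3] y:[77/3,27] z:[30,97/3] -> miss, prune
      N22 x:[26,30] y:[73/3,26] z:[97/3,107/3] -> miss, prune
    N13 x:[30,36] y:[26,30] z:[97/3,100/3] -> miss, prune

Summary -> nodes [0, 18, 14, 3, 15, 21, 7, 16, 5, 11, 20, 1, 17, 4, 12, 22, 13]; box-tests=17; leaf-entries=3; first=P3

== RESULT ==
[0, 18, 14, 3, 15, 21, 7, 16, 5, 11, 20, 1, 17, 4, 12, 22, 13]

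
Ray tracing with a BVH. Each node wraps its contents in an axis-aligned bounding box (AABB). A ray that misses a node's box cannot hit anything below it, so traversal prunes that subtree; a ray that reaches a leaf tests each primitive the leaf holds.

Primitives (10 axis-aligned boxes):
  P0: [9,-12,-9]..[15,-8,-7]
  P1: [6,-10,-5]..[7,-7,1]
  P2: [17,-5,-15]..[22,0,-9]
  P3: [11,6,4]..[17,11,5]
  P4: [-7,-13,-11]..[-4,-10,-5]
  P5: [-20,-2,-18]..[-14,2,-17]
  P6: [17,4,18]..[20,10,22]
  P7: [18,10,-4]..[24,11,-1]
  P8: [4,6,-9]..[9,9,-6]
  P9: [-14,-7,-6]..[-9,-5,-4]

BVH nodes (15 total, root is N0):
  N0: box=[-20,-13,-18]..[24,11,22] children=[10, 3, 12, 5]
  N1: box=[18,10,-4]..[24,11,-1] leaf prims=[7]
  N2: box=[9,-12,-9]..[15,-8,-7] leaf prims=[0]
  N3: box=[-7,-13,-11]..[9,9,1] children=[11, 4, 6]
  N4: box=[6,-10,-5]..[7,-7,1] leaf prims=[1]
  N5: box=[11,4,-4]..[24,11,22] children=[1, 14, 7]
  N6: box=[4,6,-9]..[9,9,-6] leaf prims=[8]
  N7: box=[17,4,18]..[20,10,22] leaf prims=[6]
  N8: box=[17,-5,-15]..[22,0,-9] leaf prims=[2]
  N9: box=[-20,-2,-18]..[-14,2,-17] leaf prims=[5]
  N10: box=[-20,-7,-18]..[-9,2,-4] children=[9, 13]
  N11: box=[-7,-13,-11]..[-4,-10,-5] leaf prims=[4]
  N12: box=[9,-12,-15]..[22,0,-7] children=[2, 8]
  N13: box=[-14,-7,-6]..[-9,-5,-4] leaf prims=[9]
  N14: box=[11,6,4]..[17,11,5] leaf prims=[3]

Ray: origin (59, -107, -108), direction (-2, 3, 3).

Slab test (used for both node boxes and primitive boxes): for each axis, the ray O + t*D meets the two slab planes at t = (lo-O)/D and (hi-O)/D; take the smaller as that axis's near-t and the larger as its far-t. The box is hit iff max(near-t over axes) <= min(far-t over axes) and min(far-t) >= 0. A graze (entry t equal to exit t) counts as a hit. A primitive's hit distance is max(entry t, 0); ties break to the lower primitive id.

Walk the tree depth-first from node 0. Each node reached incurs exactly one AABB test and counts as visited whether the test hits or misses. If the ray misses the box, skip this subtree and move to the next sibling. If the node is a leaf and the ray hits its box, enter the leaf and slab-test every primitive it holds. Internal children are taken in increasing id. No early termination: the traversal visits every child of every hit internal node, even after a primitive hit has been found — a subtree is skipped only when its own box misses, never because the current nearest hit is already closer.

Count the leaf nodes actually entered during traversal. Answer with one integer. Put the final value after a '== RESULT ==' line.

Walk:
N0 x:[35/2,79/2] y:[94/3,118/3] z:[30,130/3] -> hit [94/3,118/3], descend [3, 5, 10, 12]
  N3 x:[25,33] y:[94/3,116/3] z:[97/3,109/3] -> hit [97/3,33], descend [4, 6, 11]
    N4 x:[26,53/2] y:[97/3,100/3] z:[103/3,109/3] -> miss, prune
    N6 x:[25,55/2] y:[113/3,116/3] z:[33,34] -> miss, prune
    N11 x:[63/2,33] y:[94/3,97/3] z:[97/3,103/3] -> hit [97/3,97/3] leaf, test {P4@t=97/3}
  N5 x:[35/2,24] y:[37,118/3] z:[104/3,130/3] -> miss, prune
  N10 x:[34,79/2] y:[100/3,109/3] z:[30,104/3] -> hit [34,104/3], descend [9, 13]
    N9 x:[73/2,79/2] y:[35,109/3] z:[30,91/3] -> miss, prune
    N13 x:[34,73/2] y:[100/3,34] z:[34,104/3] -> hit [34,34] leaf, test {P9@t=34}
  N12 x:[37/2,25] y:[95/3,107/3] z:[31,101/3] -> miss, prune

Visited [0, 3, 4, 6, 11, 5, 10, 9, 13, 12]. Tests: 10 box, 2 leaf. Nearest: P4.

== RESULT ==
2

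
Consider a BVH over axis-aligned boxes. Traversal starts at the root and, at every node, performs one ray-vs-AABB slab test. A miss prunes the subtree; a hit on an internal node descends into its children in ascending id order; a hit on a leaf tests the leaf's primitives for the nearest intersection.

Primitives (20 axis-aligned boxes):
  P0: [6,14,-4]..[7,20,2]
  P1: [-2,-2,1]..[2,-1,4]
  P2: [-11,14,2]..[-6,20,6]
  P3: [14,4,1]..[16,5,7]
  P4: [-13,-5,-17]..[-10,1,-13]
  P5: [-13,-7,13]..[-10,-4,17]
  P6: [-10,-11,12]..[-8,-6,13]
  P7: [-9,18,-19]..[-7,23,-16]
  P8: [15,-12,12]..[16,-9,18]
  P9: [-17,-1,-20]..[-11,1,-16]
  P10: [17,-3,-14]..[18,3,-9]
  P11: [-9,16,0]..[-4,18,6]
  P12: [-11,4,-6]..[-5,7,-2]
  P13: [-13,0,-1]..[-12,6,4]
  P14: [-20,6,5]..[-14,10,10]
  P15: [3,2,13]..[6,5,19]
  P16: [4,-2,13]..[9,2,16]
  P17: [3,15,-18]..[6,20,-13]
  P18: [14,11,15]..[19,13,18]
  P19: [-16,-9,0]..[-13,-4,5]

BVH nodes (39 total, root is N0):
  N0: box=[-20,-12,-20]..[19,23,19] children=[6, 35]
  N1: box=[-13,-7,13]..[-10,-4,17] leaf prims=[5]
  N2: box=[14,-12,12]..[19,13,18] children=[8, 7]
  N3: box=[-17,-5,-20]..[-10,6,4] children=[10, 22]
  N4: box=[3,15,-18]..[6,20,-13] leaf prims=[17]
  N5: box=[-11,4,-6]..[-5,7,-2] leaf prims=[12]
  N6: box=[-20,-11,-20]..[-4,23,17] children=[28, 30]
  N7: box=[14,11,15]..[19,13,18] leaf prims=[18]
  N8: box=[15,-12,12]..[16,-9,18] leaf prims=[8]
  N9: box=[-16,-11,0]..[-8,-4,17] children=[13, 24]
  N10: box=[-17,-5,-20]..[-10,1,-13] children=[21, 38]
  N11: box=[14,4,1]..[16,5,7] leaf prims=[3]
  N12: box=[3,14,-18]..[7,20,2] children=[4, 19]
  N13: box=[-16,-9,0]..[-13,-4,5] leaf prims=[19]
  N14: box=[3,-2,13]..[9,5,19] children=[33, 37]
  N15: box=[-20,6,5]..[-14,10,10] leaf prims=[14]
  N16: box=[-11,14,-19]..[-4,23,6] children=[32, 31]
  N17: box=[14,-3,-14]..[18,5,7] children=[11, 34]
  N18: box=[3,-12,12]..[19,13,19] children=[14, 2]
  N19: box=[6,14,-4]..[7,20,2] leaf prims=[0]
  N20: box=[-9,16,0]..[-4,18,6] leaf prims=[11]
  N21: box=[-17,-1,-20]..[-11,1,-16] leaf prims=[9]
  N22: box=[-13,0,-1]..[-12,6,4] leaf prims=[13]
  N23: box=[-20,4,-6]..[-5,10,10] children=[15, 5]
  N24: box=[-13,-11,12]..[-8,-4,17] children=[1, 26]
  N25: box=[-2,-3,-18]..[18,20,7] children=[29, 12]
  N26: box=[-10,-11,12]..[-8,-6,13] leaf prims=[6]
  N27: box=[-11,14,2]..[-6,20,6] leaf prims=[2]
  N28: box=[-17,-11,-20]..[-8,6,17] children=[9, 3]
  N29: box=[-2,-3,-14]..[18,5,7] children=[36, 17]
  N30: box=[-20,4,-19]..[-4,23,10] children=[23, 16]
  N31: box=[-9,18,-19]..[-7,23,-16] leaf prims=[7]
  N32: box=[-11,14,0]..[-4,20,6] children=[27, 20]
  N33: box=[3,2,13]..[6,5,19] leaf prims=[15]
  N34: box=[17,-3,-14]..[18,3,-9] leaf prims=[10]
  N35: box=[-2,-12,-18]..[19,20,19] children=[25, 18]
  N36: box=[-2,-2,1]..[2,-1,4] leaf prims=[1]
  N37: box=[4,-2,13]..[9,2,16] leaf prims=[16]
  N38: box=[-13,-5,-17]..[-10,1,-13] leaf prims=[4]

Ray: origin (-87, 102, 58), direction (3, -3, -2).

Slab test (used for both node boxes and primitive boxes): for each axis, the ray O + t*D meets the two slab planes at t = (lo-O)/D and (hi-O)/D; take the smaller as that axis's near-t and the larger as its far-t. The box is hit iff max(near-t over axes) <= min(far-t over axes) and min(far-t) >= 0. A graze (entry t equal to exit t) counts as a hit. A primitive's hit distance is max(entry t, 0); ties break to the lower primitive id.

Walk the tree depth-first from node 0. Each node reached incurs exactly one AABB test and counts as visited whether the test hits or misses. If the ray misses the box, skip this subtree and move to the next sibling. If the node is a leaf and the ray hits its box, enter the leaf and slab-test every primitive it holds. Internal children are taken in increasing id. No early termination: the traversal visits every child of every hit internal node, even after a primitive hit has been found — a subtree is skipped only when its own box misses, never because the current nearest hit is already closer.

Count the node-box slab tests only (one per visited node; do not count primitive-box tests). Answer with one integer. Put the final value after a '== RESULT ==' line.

Trace the traversal:
N0 x:[67/3,106/3] y:[79/3,38] z:[39/2,39] -> hit [79/3,106/3], descend [6, 35]
  N6 x:[67/3,83/3] y:[79/3,113/3] z:[41/2,39] -> hit [79/3,83/3], descend [28, 30]
    N28 x:[70/3,79/3] y:[32,113/3] z:[41/2,39] -> miss, prune
    N30 x:[67/3,83/3] y:[79/3,98/3] z:[24,77/2] -> hit [79/3,83/3], descend [16, 23]
      N16 x:[76/3,83/3] y:[79/3,88/3] z:[26,77/2] -> hit [79/3,83/3], descend [31, 32]
        N31 x:[26,80/3] y:[79/3,28] z:[37,77/2] -> miss, prune
        N32 x:[76/3,83/3] y:[82/3,88/3] z:[26,29] -> hit [82/3,83/3], descend [20, 27]
          N20 x:[26,83/3] y:[28,86/3] z:[26,29] -> miss, prune
          N27 x:[76/3,27] y:[82/3,88/3] z:[26,28] -> miss, prune
      N23 x:[67/3,82/3] y:[92/3,98/3] z:[24,32] -> miss, prune
  N35 x:[85/3,106/3] y:[82/3,38] z:[39/2,38] -> hit [85/3,106/3], descend [18, 25]
    N18 x:[30,106/3] y:[89/3,38] z:[39/2,23] -> miss, prune
    N25 x:[85/3,35] y:[82/3,35] z:[51/2,38] -> hit [85/3,35], descend [12, 29]
      N12 x:[30,94/3] y:[82/3,88/3] z:[28,38] -> miss, prune
      N29 x:[85/3,35] y:[97/3,35] z:[51/2,36] -> hit [97/3,35], descend [17, 36]
        N17 x:[101/3,35] y:[97/3,35] z:[51/2,36] -> hit [101/3,35], descend [11, 34]
          N11 x:[101/3,103/3] y:[97/3,98/3] z:[51/2,57/2] -> miss, prune
          N34 x:[104/3,35] y:[33,35] z:[67/2,36] -> hit [104/3,35] leaf, test {P10@t=104/3}
        N36 x:[85/3,89/3] y:[103/3,104/3] z:[27,57/2] -> miss, prune

order=[0, 6, 28, 30, 16, 31, 32, 20, 27, 23, 35, 18, 25, 12, 29, 17, 11, 34, 36]  |boxes|=19  |leaves|=1  hit=P10

== RESULT ==
19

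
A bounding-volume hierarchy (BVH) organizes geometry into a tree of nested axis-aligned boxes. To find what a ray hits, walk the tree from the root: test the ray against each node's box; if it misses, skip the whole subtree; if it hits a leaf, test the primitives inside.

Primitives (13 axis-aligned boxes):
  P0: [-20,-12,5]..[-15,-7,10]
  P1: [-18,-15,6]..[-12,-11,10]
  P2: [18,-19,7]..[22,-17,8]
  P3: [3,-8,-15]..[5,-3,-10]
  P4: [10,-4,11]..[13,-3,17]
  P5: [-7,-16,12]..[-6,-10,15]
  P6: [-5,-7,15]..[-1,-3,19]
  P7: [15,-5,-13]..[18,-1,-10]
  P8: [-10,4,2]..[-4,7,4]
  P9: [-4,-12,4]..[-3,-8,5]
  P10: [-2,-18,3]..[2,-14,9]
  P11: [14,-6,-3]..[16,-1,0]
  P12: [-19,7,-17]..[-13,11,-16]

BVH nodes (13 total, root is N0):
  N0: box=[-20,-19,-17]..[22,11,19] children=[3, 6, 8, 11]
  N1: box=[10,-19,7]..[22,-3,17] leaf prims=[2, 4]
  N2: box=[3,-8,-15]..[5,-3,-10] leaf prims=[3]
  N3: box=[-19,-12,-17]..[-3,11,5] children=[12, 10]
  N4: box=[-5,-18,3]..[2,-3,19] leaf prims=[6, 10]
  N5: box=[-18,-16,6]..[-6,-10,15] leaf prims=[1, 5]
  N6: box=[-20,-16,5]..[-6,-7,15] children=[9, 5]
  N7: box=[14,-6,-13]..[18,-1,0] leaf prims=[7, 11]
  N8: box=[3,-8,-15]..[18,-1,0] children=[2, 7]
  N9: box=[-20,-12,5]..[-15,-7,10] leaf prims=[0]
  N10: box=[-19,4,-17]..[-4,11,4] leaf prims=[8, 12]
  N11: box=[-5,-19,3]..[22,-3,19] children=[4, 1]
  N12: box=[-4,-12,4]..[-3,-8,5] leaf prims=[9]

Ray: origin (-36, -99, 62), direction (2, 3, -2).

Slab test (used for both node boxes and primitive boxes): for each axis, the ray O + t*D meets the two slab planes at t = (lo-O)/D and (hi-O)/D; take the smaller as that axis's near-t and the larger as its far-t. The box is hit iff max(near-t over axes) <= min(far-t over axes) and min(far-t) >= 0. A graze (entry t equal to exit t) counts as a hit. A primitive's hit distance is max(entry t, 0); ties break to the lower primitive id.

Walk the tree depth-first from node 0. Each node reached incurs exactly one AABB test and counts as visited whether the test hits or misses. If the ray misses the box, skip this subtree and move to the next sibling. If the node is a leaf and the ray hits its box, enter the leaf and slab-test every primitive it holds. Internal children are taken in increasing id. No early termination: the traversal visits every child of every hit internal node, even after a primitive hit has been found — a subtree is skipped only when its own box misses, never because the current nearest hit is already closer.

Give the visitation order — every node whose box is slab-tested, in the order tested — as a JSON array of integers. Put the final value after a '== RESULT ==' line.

Traverse from the root:
N0 x:[8,29] y:[80/3,110/3] z:[43/2,79/2] -> hit [80/3,29], descend [3, 6, 8, 11]
  N3 x:[17/2,33/2] y:[29,110/3] z:[57/2,79/2] -> miss, prune
  N6 x:[8,15] y:[83/3,92/3] z:[47/2,57/2] -> miss, prune
  N8 x:[39/2,27] y:[91/3,98/3] z:[31,77/2] -> miss, prune
  N11 x:[31/2,29] y:[80/3,32] z:[43/2,59/2] -> hit [80/3,29], descend [1, 4]
    N1 x:[23,29] y:[80/3,32] z:[45/2,55/2] -> hit [80/3,55/2] leaf, test {P2@t=27, P4(miss)}
    N4 x:[31/2,19] y:[27,32] z:[43/2,59/2] -> miss, prune

order=[0, 3, 6, 8, 11, 1, 4]  |boxes|=7  |leaves|=1  hit=P2

== RESULT ==
[0, 3, 6, 8, 11, 1, 4]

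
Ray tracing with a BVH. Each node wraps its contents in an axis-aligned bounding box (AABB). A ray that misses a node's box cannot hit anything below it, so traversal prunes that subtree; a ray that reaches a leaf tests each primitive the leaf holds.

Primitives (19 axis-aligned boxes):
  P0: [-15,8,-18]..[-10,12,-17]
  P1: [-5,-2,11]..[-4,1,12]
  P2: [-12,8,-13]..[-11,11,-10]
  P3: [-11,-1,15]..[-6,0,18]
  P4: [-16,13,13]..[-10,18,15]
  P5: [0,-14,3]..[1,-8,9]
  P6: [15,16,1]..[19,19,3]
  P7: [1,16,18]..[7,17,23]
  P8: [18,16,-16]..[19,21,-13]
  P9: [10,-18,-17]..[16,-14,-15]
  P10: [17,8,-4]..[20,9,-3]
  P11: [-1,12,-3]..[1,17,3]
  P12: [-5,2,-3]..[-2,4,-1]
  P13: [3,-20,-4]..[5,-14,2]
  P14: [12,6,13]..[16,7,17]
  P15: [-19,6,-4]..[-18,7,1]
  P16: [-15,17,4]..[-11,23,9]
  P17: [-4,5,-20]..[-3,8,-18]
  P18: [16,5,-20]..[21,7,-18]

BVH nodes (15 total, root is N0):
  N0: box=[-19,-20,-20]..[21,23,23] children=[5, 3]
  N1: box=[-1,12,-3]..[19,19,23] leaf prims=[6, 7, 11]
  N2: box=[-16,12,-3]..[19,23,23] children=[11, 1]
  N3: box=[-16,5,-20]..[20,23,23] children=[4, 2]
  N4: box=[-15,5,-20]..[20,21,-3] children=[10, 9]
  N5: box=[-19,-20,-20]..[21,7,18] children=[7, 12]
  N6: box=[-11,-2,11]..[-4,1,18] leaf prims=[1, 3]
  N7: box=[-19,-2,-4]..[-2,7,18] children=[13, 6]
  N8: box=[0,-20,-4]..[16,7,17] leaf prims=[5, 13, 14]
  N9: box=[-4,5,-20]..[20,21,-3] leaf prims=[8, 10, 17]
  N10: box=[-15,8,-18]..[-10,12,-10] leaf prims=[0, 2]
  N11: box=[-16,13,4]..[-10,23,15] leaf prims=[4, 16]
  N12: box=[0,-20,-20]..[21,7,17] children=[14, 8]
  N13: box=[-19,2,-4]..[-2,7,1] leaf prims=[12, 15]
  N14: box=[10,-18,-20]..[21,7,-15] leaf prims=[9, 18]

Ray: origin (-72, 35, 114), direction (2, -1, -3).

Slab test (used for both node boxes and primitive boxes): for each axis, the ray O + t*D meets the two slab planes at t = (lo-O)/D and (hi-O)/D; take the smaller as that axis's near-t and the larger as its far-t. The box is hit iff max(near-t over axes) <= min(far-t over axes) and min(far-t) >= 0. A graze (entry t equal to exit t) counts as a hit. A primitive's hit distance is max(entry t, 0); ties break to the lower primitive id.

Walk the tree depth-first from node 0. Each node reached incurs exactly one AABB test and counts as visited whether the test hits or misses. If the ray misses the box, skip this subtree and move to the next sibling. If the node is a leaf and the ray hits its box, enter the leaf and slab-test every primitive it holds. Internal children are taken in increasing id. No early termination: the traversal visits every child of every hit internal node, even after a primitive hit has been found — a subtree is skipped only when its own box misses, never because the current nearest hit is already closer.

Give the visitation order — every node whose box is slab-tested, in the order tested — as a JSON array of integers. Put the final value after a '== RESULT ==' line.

Trace the traversal:
N0 x:[53/2,93/2] y:[12,55] z:[91/3,134/3] -> hit [91/3,134/3], descend [3, 5]
  N3 x:[28,46] y:[12,30] z:[91/3,134/3] -> miss, prune
  N5 x:[53/2,93/2] y:[28,55] z:[32,134/3] -> hit [32,134/3], descend [7, 12]
    N7 x:[53/2,35] y:[28,37] z:[32,118/3] -> hit [32,35], descend [6, 13]
      N6 x:[61/2,34] y:[34,37] z:[32,103/3] -> hit [34,34] leaf, test {P1@t=34, P3(miss)}
      N13 x:[53/2,35] y:[28,33] z:[113/3,118/3] -> miss, prune
    N12 x:[36,93/2] y:[28,55] z:[97/3,134/3] -> hit [36,134/3], descend [8, 14]
      N8 x:[36,44] y:[28,55] z:[97/3,118/3] -> hit [36,118/3] leaf, test {P5(miss), P13(miss), P14(miss)}
      N14 x:[41,93/2] y:[28,53] z:[43,134/3] -> hit [43,134/3] leaf, test {P9(miss), P18(miss)}

order=[0, 3, 5, 7, 6, 13, 12, 8, 14]  |boxes|=9  |leaves|=3  hit=P1

== RESULT ==
[0, 3, 5, 7, 6, 13, 12, 8, 14]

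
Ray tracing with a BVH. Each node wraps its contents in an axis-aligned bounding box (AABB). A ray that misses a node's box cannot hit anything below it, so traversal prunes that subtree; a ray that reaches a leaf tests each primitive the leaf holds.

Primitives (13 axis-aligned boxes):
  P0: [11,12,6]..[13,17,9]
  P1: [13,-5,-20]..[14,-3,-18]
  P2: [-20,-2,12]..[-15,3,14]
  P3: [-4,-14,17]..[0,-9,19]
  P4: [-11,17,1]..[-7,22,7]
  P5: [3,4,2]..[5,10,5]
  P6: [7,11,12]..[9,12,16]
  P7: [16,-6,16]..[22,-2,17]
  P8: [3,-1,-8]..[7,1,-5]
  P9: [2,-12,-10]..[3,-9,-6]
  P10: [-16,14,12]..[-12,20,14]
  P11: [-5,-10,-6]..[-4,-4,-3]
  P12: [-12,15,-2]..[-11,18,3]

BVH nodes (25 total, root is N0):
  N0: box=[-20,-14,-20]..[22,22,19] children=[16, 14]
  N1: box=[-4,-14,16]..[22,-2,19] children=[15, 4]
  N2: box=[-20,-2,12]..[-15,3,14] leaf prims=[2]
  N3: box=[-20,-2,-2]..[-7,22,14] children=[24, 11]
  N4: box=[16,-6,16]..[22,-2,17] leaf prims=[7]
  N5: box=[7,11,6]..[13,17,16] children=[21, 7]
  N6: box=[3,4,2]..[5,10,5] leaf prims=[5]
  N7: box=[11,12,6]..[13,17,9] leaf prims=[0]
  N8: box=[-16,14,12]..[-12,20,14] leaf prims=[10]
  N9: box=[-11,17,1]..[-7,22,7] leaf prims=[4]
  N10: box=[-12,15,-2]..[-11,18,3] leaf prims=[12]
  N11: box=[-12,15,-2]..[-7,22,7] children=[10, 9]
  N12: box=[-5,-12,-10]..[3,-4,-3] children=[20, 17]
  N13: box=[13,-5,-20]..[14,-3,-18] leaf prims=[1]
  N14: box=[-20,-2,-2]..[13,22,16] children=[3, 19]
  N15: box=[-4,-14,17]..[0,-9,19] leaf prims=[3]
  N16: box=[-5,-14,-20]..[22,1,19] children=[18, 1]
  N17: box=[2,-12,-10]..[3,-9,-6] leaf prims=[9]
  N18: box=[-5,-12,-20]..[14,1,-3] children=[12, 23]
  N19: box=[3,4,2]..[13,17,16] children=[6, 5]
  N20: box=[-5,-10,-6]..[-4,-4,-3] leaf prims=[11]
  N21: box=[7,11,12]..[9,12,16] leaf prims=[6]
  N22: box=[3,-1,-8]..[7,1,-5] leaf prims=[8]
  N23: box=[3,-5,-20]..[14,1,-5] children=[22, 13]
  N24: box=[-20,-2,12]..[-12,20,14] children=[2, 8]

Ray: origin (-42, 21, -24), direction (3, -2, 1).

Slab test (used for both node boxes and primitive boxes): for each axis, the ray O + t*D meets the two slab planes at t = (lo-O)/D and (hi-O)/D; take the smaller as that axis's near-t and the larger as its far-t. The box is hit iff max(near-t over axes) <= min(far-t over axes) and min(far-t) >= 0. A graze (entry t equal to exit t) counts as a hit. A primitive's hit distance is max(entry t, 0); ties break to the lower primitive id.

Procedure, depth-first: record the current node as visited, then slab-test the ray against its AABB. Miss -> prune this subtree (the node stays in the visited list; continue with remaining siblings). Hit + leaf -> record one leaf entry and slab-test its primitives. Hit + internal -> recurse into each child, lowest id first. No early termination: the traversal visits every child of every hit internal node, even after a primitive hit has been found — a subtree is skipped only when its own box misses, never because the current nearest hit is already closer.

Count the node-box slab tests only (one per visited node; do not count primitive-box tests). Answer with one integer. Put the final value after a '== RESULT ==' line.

Traverse from the root:
N0 x:[22/3,64/3] y:[-1/2,35/2] z:[4,43] -> hit [22/3,35/2], descend [14, 16]
  N14 x:[22/3,55/3] y:[-1/2,23/2] z:[22,40] -> miss, prune
  N16 x:[37/3,64/3] y:[10,35/2] z:[4,43] -> hit [37/3,35/2], descend [1, 18]
    N1 x:[38/3,64/3] y:[23/2,35/2] z:[40,43] -> miss, prune
    N18 x:[37/3,56/3] y:[10,33/2] z:[4,21] -> hit [37/3,33/2], descend [12, 23]
      N12 x:[37/3,15] y:[25/2,33/2] z:[14,21] -> hit [14,15], descend [17, 20]
        N17 x:[44/3,15] y:[15,33/2] z:[14,18] -> hit [15,15] leaf, test {P9@t=15}
        N20 x:[37/3,38/3] y:[25/2,31/2] z:[18,21] -> miss, prune
      N23 x:[15,56/3] y:[10,13] z:[4,19] -> miss, prune

Summary -> nodes [0, 14, 16, 1, 18, 12, 17, 20, 23]; box-tests=9; leaf-entries=1; first=P9

== RESULT ==
9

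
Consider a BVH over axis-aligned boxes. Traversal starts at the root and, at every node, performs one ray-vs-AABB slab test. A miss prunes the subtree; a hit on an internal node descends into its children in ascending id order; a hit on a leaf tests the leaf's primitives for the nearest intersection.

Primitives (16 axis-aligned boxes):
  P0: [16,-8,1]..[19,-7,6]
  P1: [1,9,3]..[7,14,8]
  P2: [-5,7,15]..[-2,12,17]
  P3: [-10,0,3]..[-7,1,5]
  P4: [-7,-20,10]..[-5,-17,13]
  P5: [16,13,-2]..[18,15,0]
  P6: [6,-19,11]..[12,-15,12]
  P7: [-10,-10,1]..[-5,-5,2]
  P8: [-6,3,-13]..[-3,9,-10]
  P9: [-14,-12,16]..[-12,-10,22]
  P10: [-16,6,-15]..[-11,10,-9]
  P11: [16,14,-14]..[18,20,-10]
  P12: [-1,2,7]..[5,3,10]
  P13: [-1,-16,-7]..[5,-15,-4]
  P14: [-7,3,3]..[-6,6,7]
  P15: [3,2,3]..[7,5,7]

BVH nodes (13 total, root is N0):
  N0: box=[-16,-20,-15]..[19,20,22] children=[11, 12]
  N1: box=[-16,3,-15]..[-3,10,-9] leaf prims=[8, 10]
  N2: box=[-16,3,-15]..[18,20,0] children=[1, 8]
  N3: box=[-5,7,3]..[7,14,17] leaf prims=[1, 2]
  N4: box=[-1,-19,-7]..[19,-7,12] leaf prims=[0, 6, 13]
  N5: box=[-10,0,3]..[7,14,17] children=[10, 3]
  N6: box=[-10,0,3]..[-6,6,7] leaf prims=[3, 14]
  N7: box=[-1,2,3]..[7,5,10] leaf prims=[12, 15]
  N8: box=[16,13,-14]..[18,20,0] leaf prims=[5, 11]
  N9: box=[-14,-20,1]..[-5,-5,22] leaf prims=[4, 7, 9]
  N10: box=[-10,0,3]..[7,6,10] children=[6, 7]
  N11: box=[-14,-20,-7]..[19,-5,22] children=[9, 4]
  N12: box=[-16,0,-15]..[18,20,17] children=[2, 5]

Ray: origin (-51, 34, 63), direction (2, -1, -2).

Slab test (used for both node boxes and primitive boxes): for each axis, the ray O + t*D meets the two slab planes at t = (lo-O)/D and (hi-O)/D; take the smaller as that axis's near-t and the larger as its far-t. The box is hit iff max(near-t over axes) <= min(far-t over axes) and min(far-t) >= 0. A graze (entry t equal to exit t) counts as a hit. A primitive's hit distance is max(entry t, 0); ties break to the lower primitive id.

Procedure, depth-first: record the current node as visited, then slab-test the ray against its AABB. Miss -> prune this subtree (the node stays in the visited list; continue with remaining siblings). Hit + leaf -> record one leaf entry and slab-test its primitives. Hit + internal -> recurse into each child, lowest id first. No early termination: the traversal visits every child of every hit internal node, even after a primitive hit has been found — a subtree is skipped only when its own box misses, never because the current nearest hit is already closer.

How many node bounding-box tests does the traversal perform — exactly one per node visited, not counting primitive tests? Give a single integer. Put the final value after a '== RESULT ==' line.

Walk:
N0 x:[35/2,35] y:[14,54] z:[41/2,39] -> hit [41/2,35], descend [11, 12]
  N11 x:[37/2,35] y:[39,54] z:[41/2,35] -> miss, prune
  N12 x:[35/2,69/2] y:[14,34] z:[23,39] -> hit [23,34], descend [2, 5]
    N2 x:[35/2,69/2] y:[14,31] z:[63/2,39] -> miss, prune
    N5 x:[41/2,29] y:[20,34] z:[23,30] -> hit [23,29], descend [3, 10]
      N3 x:[23,29] y:[20,27] z:[23,30] -> hit [23,27] leaf, test {P1(miss), P2@t=23}
      N10 x:[41/2,29] y:[28,34] z:[53/2,30] -> hit [28,29], descend [6, 7]
        N6 x:[41/2,45/2] y:[28,34] z:[28,30] -> miss, prune
        N7 x:[25,29] y:[29,32] z:[53/2,30] -> hit [29,29] leaf, test {P12(miss), P15@t=29}

Summary -> nodes [0, 11, 12, 2, 5, 3, 10, 6, 7]; box-tests=9; leaf-entries=2; first=P2

== RESULT ==
9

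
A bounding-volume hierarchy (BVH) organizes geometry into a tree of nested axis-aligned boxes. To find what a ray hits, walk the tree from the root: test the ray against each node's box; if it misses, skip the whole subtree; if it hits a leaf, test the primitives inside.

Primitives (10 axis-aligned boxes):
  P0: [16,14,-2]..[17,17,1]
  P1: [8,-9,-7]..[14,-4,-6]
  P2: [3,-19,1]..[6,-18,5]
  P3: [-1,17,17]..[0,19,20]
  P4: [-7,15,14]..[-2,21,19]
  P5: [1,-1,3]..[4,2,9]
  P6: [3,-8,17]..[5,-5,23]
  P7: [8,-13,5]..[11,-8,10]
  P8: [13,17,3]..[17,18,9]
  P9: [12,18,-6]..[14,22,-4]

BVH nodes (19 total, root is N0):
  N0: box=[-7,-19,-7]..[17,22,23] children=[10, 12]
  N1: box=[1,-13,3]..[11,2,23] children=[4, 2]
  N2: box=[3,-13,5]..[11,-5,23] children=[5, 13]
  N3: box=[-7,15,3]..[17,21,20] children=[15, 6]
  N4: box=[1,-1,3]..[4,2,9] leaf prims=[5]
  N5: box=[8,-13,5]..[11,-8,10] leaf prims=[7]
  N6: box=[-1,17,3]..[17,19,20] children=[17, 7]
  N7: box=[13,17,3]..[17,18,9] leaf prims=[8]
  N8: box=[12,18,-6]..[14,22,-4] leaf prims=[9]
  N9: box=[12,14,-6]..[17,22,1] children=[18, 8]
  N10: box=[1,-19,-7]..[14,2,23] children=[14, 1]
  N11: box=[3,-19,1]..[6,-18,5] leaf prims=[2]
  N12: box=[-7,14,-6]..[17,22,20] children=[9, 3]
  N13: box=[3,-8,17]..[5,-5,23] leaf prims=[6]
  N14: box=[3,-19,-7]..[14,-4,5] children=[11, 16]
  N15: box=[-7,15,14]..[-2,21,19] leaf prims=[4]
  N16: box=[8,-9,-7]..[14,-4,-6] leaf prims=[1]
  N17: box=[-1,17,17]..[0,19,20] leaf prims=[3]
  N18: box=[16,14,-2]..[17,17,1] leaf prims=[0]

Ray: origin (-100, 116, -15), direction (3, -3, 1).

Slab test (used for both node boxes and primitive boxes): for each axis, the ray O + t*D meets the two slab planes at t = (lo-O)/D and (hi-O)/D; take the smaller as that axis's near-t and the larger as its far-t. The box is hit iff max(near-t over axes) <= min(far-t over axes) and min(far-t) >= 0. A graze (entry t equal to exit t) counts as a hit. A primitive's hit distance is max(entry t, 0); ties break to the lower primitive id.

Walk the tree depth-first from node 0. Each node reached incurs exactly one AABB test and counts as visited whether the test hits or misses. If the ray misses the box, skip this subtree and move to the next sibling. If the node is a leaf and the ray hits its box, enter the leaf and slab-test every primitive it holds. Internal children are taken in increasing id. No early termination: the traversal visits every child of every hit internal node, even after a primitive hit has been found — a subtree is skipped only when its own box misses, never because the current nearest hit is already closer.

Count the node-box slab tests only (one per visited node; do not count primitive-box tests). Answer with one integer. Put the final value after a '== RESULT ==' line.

Walk:
N0 x:[31,39] y:[94/3,45] z:[8,38] -> hit [94/3,38], descend [10, 12]
  N10 x:[101/3,38] y:[38,45] z:[8,38] -> hit [38,38], descend [1, 14]
    N1 x:[101/3,37] y:[38,43] z:[18,38] -> miss, prune
    N14 x:[103/3,38] y:[40,45] z:[8,20] -> miss, prune
  N12 x:[31,39] y:[94/3,34] z:[9,35] -> hit [94/3,34], descend [3, 9]
    N3 x:[31,39] y:[95/3,101/3] z:[18,35] -> hit [95/3,101/3], descend [6, 15]
      N6 x:[33,39] y:[97/3,33] z:[18,35] -> hit [33,33], descend [7, 17]
        N7 x:[113/3,39] y:[98/3,33] z:[18,24] -> miss, prune
        N17 x:[33,100/3] y:[97/3,33] z:[32,35] -> hit [33,33] leaf, test {P3@t=33}
      N15 x:[31,98/3] y:[95/3,101/3] z:[29,34] -> hit [95/3,98/3] leaf, test {P4@t=95/3}
    N9 x:[112/3,39] y:[94/3,34] z:[9,16] -> miss, prune

Summary -> nodes [0, 10, 1, 14, 12, 3, 6, 7, 17, 15, 9]; box-tests=11; leaf-entries=2; first=P4

== RESULT ==
11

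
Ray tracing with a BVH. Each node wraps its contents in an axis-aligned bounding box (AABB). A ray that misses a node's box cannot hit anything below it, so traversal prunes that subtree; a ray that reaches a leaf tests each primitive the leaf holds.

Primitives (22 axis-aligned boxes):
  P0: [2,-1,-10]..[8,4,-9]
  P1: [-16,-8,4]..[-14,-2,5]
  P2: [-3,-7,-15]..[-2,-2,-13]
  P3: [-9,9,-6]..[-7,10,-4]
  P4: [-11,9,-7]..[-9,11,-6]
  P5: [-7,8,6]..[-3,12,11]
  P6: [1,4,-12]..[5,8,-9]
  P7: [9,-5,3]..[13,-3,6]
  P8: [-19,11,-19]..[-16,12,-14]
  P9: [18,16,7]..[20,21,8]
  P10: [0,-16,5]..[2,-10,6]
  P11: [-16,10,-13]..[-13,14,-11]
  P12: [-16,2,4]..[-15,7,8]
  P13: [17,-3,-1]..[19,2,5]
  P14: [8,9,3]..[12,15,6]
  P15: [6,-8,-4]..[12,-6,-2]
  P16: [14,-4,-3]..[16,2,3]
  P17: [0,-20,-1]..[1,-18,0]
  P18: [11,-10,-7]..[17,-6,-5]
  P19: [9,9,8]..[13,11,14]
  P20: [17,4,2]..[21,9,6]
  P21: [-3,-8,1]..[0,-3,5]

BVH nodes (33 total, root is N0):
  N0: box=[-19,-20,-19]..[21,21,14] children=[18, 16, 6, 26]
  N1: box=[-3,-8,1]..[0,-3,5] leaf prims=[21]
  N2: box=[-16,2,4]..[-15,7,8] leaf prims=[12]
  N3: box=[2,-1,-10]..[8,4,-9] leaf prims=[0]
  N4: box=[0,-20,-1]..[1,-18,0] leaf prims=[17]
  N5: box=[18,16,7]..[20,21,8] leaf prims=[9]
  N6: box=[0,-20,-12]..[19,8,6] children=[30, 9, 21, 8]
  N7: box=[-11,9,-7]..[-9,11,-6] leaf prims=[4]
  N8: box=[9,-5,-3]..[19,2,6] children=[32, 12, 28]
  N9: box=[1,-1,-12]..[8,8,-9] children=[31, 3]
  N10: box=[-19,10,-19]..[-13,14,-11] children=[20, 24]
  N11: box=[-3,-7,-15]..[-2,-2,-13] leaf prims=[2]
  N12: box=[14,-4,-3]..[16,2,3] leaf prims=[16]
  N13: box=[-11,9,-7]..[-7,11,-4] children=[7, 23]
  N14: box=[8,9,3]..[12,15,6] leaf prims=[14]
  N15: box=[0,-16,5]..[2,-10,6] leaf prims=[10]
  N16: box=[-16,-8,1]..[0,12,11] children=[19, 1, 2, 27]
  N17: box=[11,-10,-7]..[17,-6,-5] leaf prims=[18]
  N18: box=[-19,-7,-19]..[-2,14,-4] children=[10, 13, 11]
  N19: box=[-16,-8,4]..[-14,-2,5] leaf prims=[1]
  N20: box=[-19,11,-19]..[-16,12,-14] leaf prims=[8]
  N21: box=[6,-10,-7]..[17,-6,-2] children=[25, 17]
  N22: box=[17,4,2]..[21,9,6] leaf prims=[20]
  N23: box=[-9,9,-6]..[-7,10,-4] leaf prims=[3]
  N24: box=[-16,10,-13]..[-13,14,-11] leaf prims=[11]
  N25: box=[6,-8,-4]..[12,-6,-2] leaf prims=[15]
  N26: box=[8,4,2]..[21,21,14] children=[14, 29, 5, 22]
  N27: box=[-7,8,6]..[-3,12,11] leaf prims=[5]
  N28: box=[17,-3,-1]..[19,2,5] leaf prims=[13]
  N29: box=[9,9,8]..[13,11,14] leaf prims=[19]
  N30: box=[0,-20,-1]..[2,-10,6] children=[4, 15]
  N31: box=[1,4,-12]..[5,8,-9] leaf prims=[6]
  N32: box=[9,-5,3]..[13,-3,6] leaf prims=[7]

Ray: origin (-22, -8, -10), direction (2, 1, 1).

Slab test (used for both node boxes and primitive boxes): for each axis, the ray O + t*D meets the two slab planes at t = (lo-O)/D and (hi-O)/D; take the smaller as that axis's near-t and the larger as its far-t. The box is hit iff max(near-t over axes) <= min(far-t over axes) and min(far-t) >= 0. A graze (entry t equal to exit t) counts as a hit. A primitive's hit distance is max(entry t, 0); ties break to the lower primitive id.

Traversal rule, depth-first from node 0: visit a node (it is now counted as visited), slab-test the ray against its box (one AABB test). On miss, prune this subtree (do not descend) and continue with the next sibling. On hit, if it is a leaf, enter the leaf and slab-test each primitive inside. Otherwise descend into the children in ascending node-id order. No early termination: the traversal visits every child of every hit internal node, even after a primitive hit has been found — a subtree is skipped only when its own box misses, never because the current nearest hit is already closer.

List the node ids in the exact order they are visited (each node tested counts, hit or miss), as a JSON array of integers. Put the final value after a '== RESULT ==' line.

Traverse from the root:
N0 x:[3/2,43/2] y:[-12,29] z:[-9,24] -> hit [3/2,43/2], descend [6, 16, 18, 26]
  N6 x:[11,41/2] y:[-12,16] z:[-2,16] -> hit [11,16], descend [8, 9, 21, 30]
    N8 x:[31/2,41/2] y:[3,10] z:[7,16] -> miss, prune
    N9 x:[23/2,15] y:[7,16] z:[-2,1] -> miss, prune
    N21 x:[14,39/2] y:[-2,2] z:[3,8] -> miss, prune
    N30 x:[11,12] y:[-12,-2] z:[9,16] -> miss, prune
  N16 x:[3,11] y:[0,20] z:[11,21] -> hit [11,11], descend [1, 2, 19, 27]
    N1 x:[19/2,11] y:[0,5] z:[11,15] -> miss, prune
    N2 x:[3,7/2] y:[10,15] z:[14,18] -> miss, prune
    N19 x:[3,4] y:[0,6] z:[14,15] -> miss, prune
    N27 x:[15/2,19/2] y:[16,20] z:[16,21] -> miss, prune
  N18 x:[3/2,10] y:[1,22] z:[-9,6] -> hit [3/2,6], descend [10, 11, 13]
    N10 x:[3/2,9/2] y:[18,22] z:[-9,-1] -> miss, prune
    N11 x:[19/2,10] y:[1,6] z:[-5,-3] -> miss, prune
    N13 x:[11/2,15/2] y:[17,19] z:[3,6] -> miss, prune
  N26 x:[15,43/2] y:[12,29] z:[12,24] -> hit [15,43/2], descend [5, 14, 22, 29]
    N5 x:[20,21] y:[24,29] z:[17,18] -> miss, prune
    N14 x:[15,17] y:[17,23] z:[13,16] -> miss, prune
    N22 x:[39/2,43/2] y:[12,17] z:[12,16] -> miss, prune
    N29 x:[31/2,35/2] y:[17,19] z:[18,24] -> miss, prune

order=[0, 6, 8, 9, 21, 30, 16, 1, 2, 19, 27, 18, 10, 11, 13, 26, 5, 14, 22, 29]  |boxes|=20  |leaves|=0  hit=miss

== RESULT ==
[0, 6, 8, 9, 21, 30, 16, 1, 2, 19, 27, 18, 10, 11, 13, 26, 5, 14, 22, 29]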